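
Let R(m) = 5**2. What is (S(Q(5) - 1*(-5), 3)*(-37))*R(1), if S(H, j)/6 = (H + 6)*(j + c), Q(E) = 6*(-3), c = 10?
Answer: 505050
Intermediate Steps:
Q(E) = -18
R(m) = 25
S(H, j) = 6*(6 + H)*(10 + j) (S(H, j) = 6*((H + 6)*(j + 10)) = 6*((6 + H)*(10 + j)) = 6*(6 + H)*(10 + j))
(S(Q(5) - 1*(-5), 3)*(-37))*R(1) = ((360 + 36*3 + 60*(-18 - 1*(-5)) + 6*(-18 - 1*(-5))*3)*(-37))*25 = ((360 + 108 + 60*(-18 + 5) + 6*(-18 + 5)*3)*(-37))*25 = ((360 + 108 + 60*(-13) + 6*(-13)*3)*(-37))*25 = ((360 + 108 - 780 - 234)*(-37))*25 = -546*(-37)*25 = 20202*25 = 505050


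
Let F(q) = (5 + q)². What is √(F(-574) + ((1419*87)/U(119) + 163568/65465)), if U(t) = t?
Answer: 2*√4927986675464553155/7790335 ≈ 569.91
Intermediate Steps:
√(F(-574) + ((1419*87)/U(119) + 163568/65465)) = √((5 - 574)² + ((1419*87)/119 + 163568/65465)) = √((-569)² + (123453*(1/119) + 163568*(1/65465))) = √(323761 + (123453/119 + 163568/65465)) = √(323761 + 8101315237/7790335) = √(2530307965172/7790335) = 2*√4927986675464553155/7790335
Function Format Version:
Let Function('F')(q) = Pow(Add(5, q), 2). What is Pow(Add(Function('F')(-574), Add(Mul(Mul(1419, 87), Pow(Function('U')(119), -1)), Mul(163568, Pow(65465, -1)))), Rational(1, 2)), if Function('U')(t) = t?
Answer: Mul(Rational(2, 7790335), Pow(4927986675464553155, Rational(1, 2))) ≈ 569.91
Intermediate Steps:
Pow(Add(Function('F')(-574), Add(Mul(Mul(1419, 87), Pow(Function('U')(119), -1)), Mul(163568, Pow(65465, -1)))), Rational(1, 2)) = Pow(Add(Pow(Add(5, -574), 2), Add(Mul(Mul(1419, 87), Pow(119, -1)), Mul(163568, Pow(65465, -1)))), Rational(1, 2)) = Pow(Add(Pow(-569, 2), Add(Mul(123453, Rational(1, 119)), Mul(163568, Rational(1, 65465)))), Rational(1, 2)) = Pow(Add(323761, Add(Rational(123453, 119), Rational(163568, 65465))), Rational(1, 2)) = Pow(Add(323761, Rational(8101315237, 7790335)), Rational(1, 2)) = Pow(Rational(2530307965172, 7790335), Rational(1, 2)) = Mul(Rational(2, 7790335), Pow(4927986675464553155, Rational(1, 2)))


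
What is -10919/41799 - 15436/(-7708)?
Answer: 140261428/80546673 ≈ 1.7414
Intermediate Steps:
-10919/41799 - 15436/(-7708) = -10919*1/41799 - 15436*(-1/7708) = -10919/41799 + 3859/1927 = 140261428/80546673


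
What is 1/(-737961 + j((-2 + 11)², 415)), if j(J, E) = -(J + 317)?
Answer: -1/738359 ≈ -1.3544e-6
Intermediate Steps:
j(J, E) = -317 - J (j(J, E) = -(317 + J) = -317 - J)
1/(-737961 + j((-2 + 11)², 415)) = 1/(-737961 + (-317 - (-2 + 11)²)) = 1/(-737961 + (-317 - 1*9²)) = 1/(-737961 + (-317 - 1*81)) = 1/(-737961 + (-317 - 81)) = 1/(-737961 - 398) = 1/(-738359) = -1/738359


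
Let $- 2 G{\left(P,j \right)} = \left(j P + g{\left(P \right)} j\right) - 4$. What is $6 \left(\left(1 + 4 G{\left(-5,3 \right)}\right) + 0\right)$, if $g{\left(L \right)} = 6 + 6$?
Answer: $-198$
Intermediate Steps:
$g{\left(L \right)} = 12$
$G{\left(P,j \right)} = 2 - 6 j - \frac{P j}{2}$ ($G{\left(P,j \right)} = - \frac{\left(j P + 12 j\right) - 4}{2} = - \frac{\left(P j + 12 j\right) - 4}{2} = - \frac{\left(12 j + P j\right) - 4}{2} = - \frac{-4 + 12 j + P j}{2} = 2 - 6 j - \frac{P j}{2}$)
$6 \left(\left(1 + 4 G{\left(-5,3 \right)}\right) + 0\right) = 6 \left(\left(1 + 4 \left(2 - 18 - \left(- \frac{5}{2}\right) 3\right)\right) + 0\right) = 6 \left(\left(1 + 4 \left(2 - 18 + \frac{15}{2}\right)\right) + 0\right) = 6 \left(\left(1 + 4 \left(- \frac{17}{2}\right)\right) + 0\right) = 6 \left(\left(1 - 34\right) + 0\right) = 6 \left(-33 + 0\right) = 6 \left(-33\right) = -198$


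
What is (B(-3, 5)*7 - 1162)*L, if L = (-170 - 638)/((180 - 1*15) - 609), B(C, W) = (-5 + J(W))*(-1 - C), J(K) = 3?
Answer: -240380/111 ≈ -2165.6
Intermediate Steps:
B(C, W) = 2 + 2*C (B(C, W) = (-5 + 3)*(-1 - C) = -2*(-1 - C) = 2 + 2*C)
L = 202/111 (L = -808/((180 - 15) - 609) = -808/(165 - 609) = -808/(-444) = -808*(-1/444) = 202/111 ≈ 1.8198)
(B(-3, 5)*7 - 1162)*L = ((2 + 2*(-3))*7 - 1162)*(202/111) = ((2 - 6)*7 - 1162)*(202/111) = (-4*7 - 1162)*(202/111) = (-28 - 1162)*(202/111) = -1190*202/111 = -240380/111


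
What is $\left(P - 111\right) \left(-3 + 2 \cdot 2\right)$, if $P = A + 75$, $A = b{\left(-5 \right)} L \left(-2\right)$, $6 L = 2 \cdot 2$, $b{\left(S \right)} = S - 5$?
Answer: $- \frac{68}{3} \approx -22.667$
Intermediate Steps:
$b{\left(S \right)} = -5 + S$ ($b{\left(S \right)} = S - 5 = -5 + S$)
$L = \frac{2}{3}$ ($L = \frac{2 \cdot 2}{6} = \frac{1}{6} \cdot 4 = \frac{2}{3} \approx 0.66667$)
$A = \frac{40}{3}$ ($A = \left(-5 - 5\right) \frac{2}{3} \left(-2\right) = \left(-10\right) \frac{2}{3} \left(-2\right) = \left(- \frac{20}{3}\right) \left(-2\right) = \frac{40}{3} \approx 13.333$)
$P = \frac{265}{3}$ ($P = \frac{40}{3} + 75 = \frac{265}{3} \approx 88.333$)
$\left(P - 111\right) \left(-3 + 2 \cdot 2\right) = \left(\frac{265}{3} - 111\right) \left(-3 + 2 \cdot 2\right) = - \frac{68 \left(-3 + 4\right)}{3} = \left(- \frac{68}{3}\right) 1 = - \frac{68}{3}$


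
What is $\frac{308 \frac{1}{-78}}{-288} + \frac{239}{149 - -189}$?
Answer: $\frac{52625}{73008} \approx 0.72081$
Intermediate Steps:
$\frac{308 \frac{1}{-78}}{-288} + \frac{239}{149 - -189} = 308 \left(- \frac{1}{78}\right) \left(- \frac{1}{288}\right) + \frac{239}{149 + 189} = \left(- \frac{154}{39}\right) \left(- \frac{1}{288}\right) + \frac{239}{338} = \frac{77}{5616} + 239 \cdot \frac{1}{338} = \frac{77}{5616} + \frac{239}{338} = \frac{52625}{73008}$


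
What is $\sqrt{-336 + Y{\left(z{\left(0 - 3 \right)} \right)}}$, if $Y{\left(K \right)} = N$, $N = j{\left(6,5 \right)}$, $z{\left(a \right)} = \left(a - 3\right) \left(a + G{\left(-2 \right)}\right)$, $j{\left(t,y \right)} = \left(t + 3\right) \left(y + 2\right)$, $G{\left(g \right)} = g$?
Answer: $i \sqrt{273} \approx 16.523 i$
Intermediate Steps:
$j{\left(t,y \right)} = \left(2 + y\right) \left(3 + t\right)$ ($j{\left(t,y \right)} = \left(3 + t\right) \left(2 + y\right) = \left(2 + y\right) \left(3 + t\right)$)
$z{\left(a \right)} = \left(-3 + a\right) \left(-2 + a\right)$ ($z{\left(a \right)} = \left(a - 3\right) \left(a - 2\right) = \left(-3 + a\right) \left(-2 + a\right)$)
$N = 63$ ($N = 6 + 2 \cdot 6 + 3 \cdot 5 + 6 \cdot 5 = 6 + 12 + 15 + 30 = 63$)
$Y{\left(K \right)} = 63$
$\sqrt{-336 + Y{\left(z{\left(0 - 3 \right)} \right)}} = \sqrt{-336 + 63} = \sqrt{-273} = i \sqrt{273}$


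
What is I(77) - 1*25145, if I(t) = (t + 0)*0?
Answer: -25145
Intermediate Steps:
I(t) = 0 (I(t) = t*0 = 0)
I(77) - 1*25145 = 0 - 1*25145 = 0 - 25145 = -25145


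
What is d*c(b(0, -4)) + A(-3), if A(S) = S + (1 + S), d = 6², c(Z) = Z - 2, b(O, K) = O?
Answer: -77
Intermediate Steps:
c(Z) = -2 + Z
d = 36
A(S) = 1 + 2*S
d*c(b(0, -4)) + A(-3) = 36*(-2 + 0) + (1 + 2*(-3)) = 36*(-2) + (1 - 6) = -72 - 5 = -77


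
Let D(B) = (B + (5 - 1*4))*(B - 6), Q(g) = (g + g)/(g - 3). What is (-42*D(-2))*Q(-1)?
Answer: -168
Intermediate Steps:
Q(g) = 2*g/(-3 + g) (Q(g) = (2*g)/(-3 + g) = 2*g/(-3 + g))
D(B) = (1 + B)*(-6 + B) (D(B) = (B + (5 - 4))*(-6 + B) = (B + 1)*(-6 + B) = (1 + B)*(-6 + B))
(-42*D(-2))*Q(-1) = (-42*(-6 + (-2)**2 - 5*(-2)))*(2*(-1)/(-3 - 1)) = (-42*(-6 + 4 + 10))*(2*(-1)/(-4)) = (-42*8)*(2*(-1)*(-1/4)) = -336*1/2 = -168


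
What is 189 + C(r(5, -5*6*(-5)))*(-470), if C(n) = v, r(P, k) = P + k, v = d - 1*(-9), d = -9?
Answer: 189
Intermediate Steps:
v = 0 (v = -9 - 1*(-9) = -9 + 9 = 0)
C(n) = 0
189 + C(r(5, -5*6*(-5)))*(-470) = 189 + 0*(-470) = 189 + 0 = 189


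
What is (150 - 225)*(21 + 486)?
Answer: -38025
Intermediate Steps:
(150 - 225)*(21 + 486) = -75*507 = -38025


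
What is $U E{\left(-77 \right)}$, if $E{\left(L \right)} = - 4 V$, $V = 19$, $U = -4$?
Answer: $304$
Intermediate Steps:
$E{\left(L \right)} = -76$ ($E{\left(L \right)} = \left(-4\right) 19 = -76$)
$U E{\left(-77 \right)} = \left(-4\right) \left(-76\right) = 304$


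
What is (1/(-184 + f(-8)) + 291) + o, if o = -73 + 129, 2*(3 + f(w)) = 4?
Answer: 64194/185 ≈ 346.99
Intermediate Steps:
f(w) = -1 (f(w) = -3 + (1/2)*4 = -3 + 2 = -1)
o = 56
(1/(-184 + f(-8)) + 291) + o = (1/(-184 - 1) + 291) + 56 = (1/(-185) + 291) + 56 = (-1/185 + 291) + 56 = 53834/185 + 56 = 64194/185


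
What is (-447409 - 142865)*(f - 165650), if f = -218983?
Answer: 227038859442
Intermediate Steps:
(-447409 - 142865)*(f - 165650) = (-447409 - 142865)*(-218983 - 165650) = -590274*(-384633) = 227038859442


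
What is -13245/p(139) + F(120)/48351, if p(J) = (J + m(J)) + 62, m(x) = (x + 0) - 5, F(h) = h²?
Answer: -42372333/1079839 ≈ -39.240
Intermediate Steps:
m(x) = -5 + x (m(x) = x - 5 = -5 + x)
p(J) = 57 + 2*J (p(J) = (J + (-5 + J)) + 62 = (-5 + 2*J) + 62 = 57 + 2*J)
-13245/p(139) + F(120)/48351 = -13245/(57 + 2*139) + 120²/48351 = -13245/(57 + 278) + 14400*(1/48351) = -13245/335 + 4800/16117 = -13245*1/335 + 4800/16117 = -2649/67 + 4800/16117 = -42372333/1079839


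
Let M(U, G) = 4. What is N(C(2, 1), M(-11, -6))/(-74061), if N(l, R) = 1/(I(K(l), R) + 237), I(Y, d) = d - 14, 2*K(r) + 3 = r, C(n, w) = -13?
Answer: -1/16811847 ≈ -5.9482e-8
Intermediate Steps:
K(r) = -3/2 + r/2
I(Y, d) = -14 + d
N(l, R) = 1/(223 + R) (N(l, R) = 1/((-14 + R) + 237) = 1/(223 + R))
N(C(2, 1), M(-11, -6))/(-74061) = 1/((223 + 4)*(-74061)) = -1/74061/227 = (1/227)*(-1/74061) = -1/16811847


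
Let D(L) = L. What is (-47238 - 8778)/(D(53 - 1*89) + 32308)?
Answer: -3501/2017 ≈ -1.7357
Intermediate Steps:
(-47238 - 8778)/(D(53 - 1*89) + 32308) = (-47238 - 8778)/((53 - 1*89) + 32308) = -56016/((53 - 89) + 32308) = -56016/(-36 + 32308) = -56016/32272 = -56016*1/32272 = -3501/2017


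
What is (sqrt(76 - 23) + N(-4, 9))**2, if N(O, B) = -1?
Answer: (1 - sqrt(53))**2 ≈ 39.440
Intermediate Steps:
(sqrt(76 - 23) + N(-4, 9))**2 = (sqrt(76 - 23) - 1)**2 = (sqrt(53) - 1)**2 = (-1 + sqrt(53))**2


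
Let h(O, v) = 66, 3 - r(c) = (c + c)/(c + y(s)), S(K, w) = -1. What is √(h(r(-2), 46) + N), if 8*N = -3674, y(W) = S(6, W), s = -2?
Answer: 11*I*√13/2 ≈ 19.831*I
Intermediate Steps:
y(W) = -1
N = -1837/4 (N = (⅛)*(-3674) = -1837/4 ≈ -459.25)
r(c) = 3 - 2*c/(-1 + c) (r(c) = 3 - (c + c)/(c - 1) = 3 - 2*c/(-1 + c))
√(h(r(-2), 46) + N) = √(66 - 1837/4) = √(-1573/4) = 11*I*√13/2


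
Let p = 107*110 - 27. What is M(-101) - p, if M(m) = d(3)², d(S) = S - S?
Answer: -11743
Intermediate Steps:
d(S) = 0
p = 11743 (p = 11770 - 27 = 11743)
M(m) = 0 (M(m) = 0² = 0)
M(-101) - p = 0 - 1*11743 = 0 - 11743 = -11743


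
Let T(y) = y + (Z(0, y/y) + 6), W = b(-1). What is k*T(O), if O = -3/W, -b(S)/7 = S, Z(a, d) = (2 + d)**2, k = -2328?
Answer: -237456/7 ≈ -33922.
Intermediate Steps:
b(S) = -7*S
W = 7 (W = -7*(-1) = 7)
O = -3/7 ≈ -0.42857
T(y) = 15 + y (T(y) = y + ((2 + y/y)**2 + 6) = y + ((2 + 1)**2 + 6) = y + (3**2 + 6) = y + (9 + 6) = y + 15 = 15 + y)
k*T(O) = -2328*(15 - 3/7) = -2328*102/7 = -237456/7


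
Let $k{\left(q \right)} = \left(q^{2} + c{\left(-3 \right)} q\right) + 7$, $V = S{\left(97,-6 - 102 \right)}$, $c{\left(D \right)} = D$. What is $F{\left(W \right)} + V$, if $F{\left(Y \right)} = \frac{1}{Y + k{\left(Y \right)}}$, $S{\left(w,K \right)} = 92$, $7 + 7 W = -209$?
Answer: $\frac{4602165}{50023} \approx 92.001$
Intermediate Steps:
$W = - \frac{216}{7}$ ($W = -1 + \frac{1}{7} \left(-209\right) = -1 - \frac{209}{7} = - \frac{216}{7} \approx -30.857$)
$V = 92$
$k{\left(q \right)} = 7 + q^{2} - 3 q$ ($k{\left(q \right)} = \left(q^{2} - 3 q\right) + 7 = 7 + q^{2} - 3 q$)
$F{\left(Y \right)} = \frac{1}{7 + Y^{2} - 2 Y}$ ($F{\left(Y \right)} = \frac{1}{Y + \left(7 + Y^{2} - 3 Y\right)} = \frac{1}{7 + Y^{2} - 2 Y}$)
$F{\left(W \right)} + V = \frac{1}{7 + \left(- \frac{216}{7}\right)^{2} - - \frac{432}{7}} + 92 = \frac{1}{7 + \frac{46656}{49} + \frac{432}{7}} + 92 = \frac{1}{\frac{50023}{49}} + 92 = \frac{49}{50023} + 92 = \frac{4602165}{50023}$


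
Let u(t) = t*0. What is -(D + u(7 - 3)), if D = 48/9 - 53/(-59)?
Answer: -1103/177 ≈ -6.2316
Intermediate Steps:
D = 1103/177 (D = 48*(1/9) - 53*(-1/59) = 16/3 + 53/59 = 1103/177 ≈ 6.2316)
u(t) = 0
-(D + u(7 - 3)) = -(1103/177 + 0) = -1*1103/177 = -1103/177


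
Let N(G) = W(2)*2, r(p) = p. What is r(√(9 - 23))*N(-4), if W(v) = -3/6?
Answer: -I*√14 ≈ -3.7417*I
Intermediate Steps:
W(v) = -½ (W(v) = -3*⅙ = -½)
N(G) = -1 (N(G) = -½*2 = -1)
r(√(9 - 23))*N(-4) = √(9 - 23)*(-1) = √(-14)*(-1) = (I*√14)*(-1) = -I*√14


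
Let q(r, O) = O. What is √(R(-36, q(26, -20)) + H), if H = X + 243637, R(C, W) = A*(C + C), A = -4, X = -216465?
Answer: 2*√6865 ≈ 165.71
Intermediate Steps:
R(C, W) = -8*C (R(C, W) = -4*(C + C) = -8*C)
H = 27172 (H = -216465 + 243637 = 27172)
√(R(-36, q(26, -20)) + H) = √(-8*(-36) + 27172) = √(288 + 27172) = √27460 = 2*√6865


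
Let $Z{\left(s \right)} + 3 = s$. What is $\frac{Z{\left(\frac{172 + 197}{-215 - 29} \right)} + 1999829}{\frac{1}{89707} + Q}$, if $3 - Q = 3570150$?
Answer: $- \frac{43773174297725}{78145191170432} \approx -0.56015$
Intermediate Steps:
$Z{\left(s \right)} = -3 + s$
$Q = -3570147$ ($Q = 3 - 3570150 = -3570147$)
$\frac{Z{\left(\frac{172 + 197}{-215 - 29} \right)} + 1999829}{\frac{1}{89707} + Q} = \frac{\left(-3 + \frac{172 + 197}{-215 - 29}\right) + 1999829}{\frac{1}{89707} - 3570147} = \frac{\left(-3 + \frac{369}{-244}\right) + 1999829}{\frac{1}{89707} - 3570147} = \frac{\left(-3 + 369 \left(- \frac{1}{244}\right)\right) + 1999829}{- \frac{320267176928}{89707}} = \left(\left(-3 - \frac{369}{244}\right) + 1999829\right) \left(- \frac{89707}{320267176928}\right) = \left(- \frac{1101}{244} + 1999829\right) \left(- \frac{89707}{320267176928}\right) = \frac{487957175}{244} \left(- \frac{89707}{320267176928}\right) = - \frac{43773174297725}{78145191170432}$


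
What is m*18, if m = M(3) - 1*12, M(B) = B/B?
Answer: -198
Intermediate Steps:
M(B) = 1
m = -11 (m = 1 - 1*12 = 1 - 12 = -11)
m*18 = -11*18 = -198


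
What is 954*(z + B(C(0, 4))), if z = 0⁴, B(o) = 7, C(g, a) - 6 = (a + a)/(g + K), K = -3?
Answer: 6678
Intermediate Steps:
C(g, a) = 6 + 2*a/(-3 + g) (C(g, a) = 6 + (a + a)/(g - 3) = 6 + (2*a)/(-3 + g) = 6 + 2*a/(-3 + g))
z = 0
954*(z + B(C(0, 4))) = 954*(0 + 7) = 954*7 = 6678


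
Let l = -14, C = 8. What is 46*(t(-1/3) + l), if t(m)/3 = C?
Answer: 460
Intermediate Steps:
t(m) = 24 (t(m) = 3*8 = 24)
46*(t(-1/3) + l) = 46*(24 - 14) = 46*10 = 460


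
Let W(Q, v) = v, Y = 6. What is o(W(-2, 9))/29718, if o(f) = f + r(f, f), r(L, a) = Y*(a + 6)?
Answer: 11/3302 ≈ 0.0033313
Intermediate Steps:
r(L, a) = 36 + 6*a (r(L, a) = 6*(a + 6) = 6*(6 + a) = 36 + 6*a)
o(f) = 36 + 7*f (o(f) = f + (36 + 6*f) = 36 + 7*f)
o(W(-2, 9))/29718 = (36 + 7*9)/29718 = (36 + 63)*(1/29718) = 99*(1/29718) = 11/3302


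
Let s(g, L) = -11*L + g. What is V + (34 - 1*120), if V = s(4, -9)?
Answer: 17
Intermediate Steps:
s(g, L) = g - 11*L
V = 103 (V = 4 - 11*(-9) = 4 + 99 = 103)
V + (34 - 1*120) = 103 + (34 - 1*120) = 103 + (34 - 120) = 103 - 86 = 17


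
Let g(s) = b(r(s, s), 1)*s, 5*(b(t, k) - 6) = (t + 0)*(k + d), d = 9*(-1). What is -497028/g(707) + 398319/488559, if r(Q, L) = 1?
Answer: -28760525227/180929683 ≈ -158.96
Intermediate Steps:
d = -9
b(t, k) = 6 + t*(-9 + k)/5 (b(t, k) = 6 + ((t + 0)*(k - 9))/5 = 6 + (t*(-9 + k))/5 = 6 + t*(-9 + k)/5)
g(s) = 22*s/5 (g(s) = (6 - 9/5*1 + (⅕)*1*1)*s = (6 - 9/5 + ⅕)*s = 22*s/5)
-497028/g(707) + 398319/488559 = -497028/((22/5)*707) + 398319/488559 = -497028/15554/5 + 398319*(1/488559) = -497028*5/15554 + 132773/162853 = -177510/1111 + 132773/162853 = -28760525227/180929683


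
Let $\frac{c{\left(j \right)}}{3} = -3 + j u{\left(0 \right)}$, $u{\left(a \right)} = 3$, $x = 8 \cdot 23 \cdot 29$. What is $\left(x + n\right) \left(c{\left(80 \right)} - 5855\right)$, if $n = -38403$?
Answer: $170096648$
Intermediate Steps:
$x = 5336$ ($x = 184 \cdot 29 = 5336$)
$c{\left(j \right)} = -9 + 9 j$ ($c{\left(j \right)} = 3 \left(-3 + j 3\right) = 3 \left(-3 + 3 j\right) = -9 + 9 j$)
$\left(x + n\right) \left(c{\left(80 \right)} - 5855\right) = \left(5336 - 38403\right) \left(\left(-9 + 9 \cdot 80\right) - 5855\right) = - 33067 \left(\left(-9 + 720\right) - 5855\right) = - 33067 \left(711 - 5855\right) = \left(-33067\right) \left(-5144\right) = 170096648$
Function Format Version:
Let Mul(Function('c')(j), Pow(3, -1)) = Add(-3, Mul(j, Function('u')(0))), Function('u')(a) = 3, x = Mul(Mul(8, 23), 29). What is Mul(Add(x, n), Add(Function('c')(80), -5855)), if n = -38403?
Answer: 170096648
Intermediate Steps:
x = 5336 (x = Mul(184, 29) = 5336)
Function('c')(j) = Add(-9, Mul(9, j)) (Function('c')(j) = Mul(3, Add(-3, Mul(j, 3))) = Mul(3, Add(-3, Mul(3, j))) = Add(-9, Mul(9, j)))
Mul(Add(x, n), Add(Function('c')(80), -5855)) = Mul(Add(5336, -38403), Add(Add(-9, Mul(9, 80)), -5855)) = Mul(-33067, Add(Add(-9, 720), -5855)) = Mul(-33067, Add(711, -5855)) = Mul(-33067, -5144) = 170096648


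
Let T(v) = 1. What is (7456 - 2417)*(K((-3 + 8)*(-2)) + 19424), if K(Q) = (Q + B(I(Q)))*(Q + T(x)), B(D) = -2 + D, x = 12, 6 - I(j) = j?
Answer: 97696132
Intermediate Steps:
I(j) = 6 - j
K(Q) = 4 + 4*Q (K(Q) = (Q + (-2 + (6 - Q)))*(Q + 1) = (Q + (4 - Q))*(1 + Q) = 4*(1 + Q) = 4 + 4*Q)
(7456 - 2417)*(K((-3 + 8)*(-2)) + 19424) = (7456 - 2417)*((4 + 4*((-3 + 8)*(-2))) + 19424) = 5039*((4 + 4*(5*(-2))) + 19424) = 5039*((4 + 4*(-10)) + 19424) = 5039*((4 - 40) + 19424) = 5039*(-36 + 19424) = 5039*19388 = 97696132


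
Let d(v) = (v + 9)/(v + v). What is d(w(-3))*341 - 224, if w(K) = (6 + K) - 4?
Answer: -1588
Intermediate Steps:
w(K) = 2 + K
d(v) = (9 + v)/(2*v) (d(v) = (9 + v)/((2*v)) = (9 + v)*(1/(2*v)) = (9 + v)/(2*v))
d(w(-3))*341 - 224 = ((9 + (2 - 3))/(2*(2 - 3)))*341 - 224 = ((1/2)*(9 - 1)/(-1))*341 - 224 = ((1/2)*(-1)*8)*341 - 224 = -4*341 - 224 = -1364 - 224 = -1588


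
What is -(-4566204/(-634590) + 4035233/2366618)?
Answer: -742621060419/83435117590 ≈ -8.9006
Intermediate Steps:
-(-4566204/(-634590) + 4035233/2366618) = -(-4566204*(-1/634590) + 4035233*(1/2366618)) = -(253678/35255 + 4035233/2366618) = -1*742621060419/83435117590 = -742621060419/83435117590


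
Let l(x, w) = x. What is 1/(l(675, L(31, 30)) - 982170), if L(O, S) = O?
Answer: -1/981495 ≈ -1.0189e-6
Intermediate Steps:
1/(l(675, L(31, 30)) - 982170) = 1/(675 - 982170) = 1/(-981495) = -1/981495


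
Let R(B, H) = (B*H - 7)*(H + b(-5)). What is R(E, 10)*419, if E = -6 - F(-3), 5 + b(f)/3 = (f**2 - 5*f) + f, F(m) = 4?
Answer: -5828290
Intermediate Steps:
b(f) = -15 - 12*f + 3*f**2 (b(f) = -15 + 3*((f**2 - 5*f) + f) = -15 + 3*(f**2 - 4*f) = -15 + (-12*f + 3*f**2) = -15 - 12*f + 3*f**2)
E = -10 (E = -6 - 1*4 = -6 - 4 = -10)
R(B, H) = (-7 + B*H)*(120 + H) (R(B, H) = (B*H - 7)*(H + (-15 - 12*(-5) + 3*(-5)**2)) = (-7 + B*H)*(H + (-15 + 60 + 3*25)) = (-7 + B*H)*(H + (-15 + 60 + 75)) = (-7 + B*H)*(H + 120) = (-7 + B*H)*(120 + H))
R(E, 10)*419 = (-840 - 7*10 - 10*10**2 + 120*(-10)*10)*419 = (-840 - 70 - 10*100 - 12000)*419 = (-840 - 70 - 1000 - 12000)*419 = -13910*419 = -5828290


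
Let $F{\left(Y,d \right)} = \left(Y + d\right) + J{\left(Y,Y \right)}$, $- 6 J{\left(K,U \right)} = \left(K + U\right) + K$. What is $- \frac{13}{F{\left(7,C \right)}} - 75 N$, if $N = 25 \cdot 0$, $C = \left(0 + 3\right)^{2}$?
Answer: $- \frac{26}{25} \approx -1.04$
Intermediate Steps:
$J{\left(K,U \right)} = - \frac{K}{3} - \frac{U}{6}$ ($J{\left(K,U \right)} = - \frac{\left(K + U\right) + K}{6} = - \frac{U + 2 K}{6} = - \frac{K}{3} - \frac{U}{6}$)
$C = 9$ ($C = 3^{2} = 9$)
$F{\left(Y,d \right)} = d + \frac{Y}{2}$ ($F{\left(Y,d \right)} = \left(Y + d\right) - \frac{Y}{2} = d + \frac{Y}{2}$)
$N = 0$
$- \frac{13}{F{\left(7,C \right)}} - 75 N = - \frac{13}{9 + \frac{1}{2} \cdot 7} - 0 = - \frac{13}{9 + \frac{7}{2}} + 0 = - \frac{13}{\frac{25}{2}} + 0 = \left(-13\right) \frac{2}{25} + 0 = - \frac{26}{25} + 0 = - \frac{26}{25}$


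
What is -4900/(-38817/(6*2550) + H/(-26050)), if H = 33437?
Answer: 4339930000/3383931 ≈ 1282.5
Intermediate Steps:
-4900/(-38817/(6*2550) + H/(-26050)) = -4900/(-38817/(6*2550) + 33437/(-26050)) = -4900/(-38817/15300 + 33437*(-1/26050)) = -4900/(-38817*1/15300 - 33437/26050) = -4900/(-4313/1700 - 33437/26050) = -4900/(-3383931/885700) = -4900*(-885700/3383931) = 4339930000/3383931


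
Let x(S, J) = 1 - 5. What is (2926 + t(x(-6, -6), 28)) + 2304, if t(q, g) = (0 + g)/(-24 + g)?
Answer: 5237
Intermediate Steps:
x(S, J) = -4
t(q, g) = g/(-24 + g)
(2926 + t(x(-6, -6), 28)) + 2304 = (2926 + 28/(-24 + 28)) + 2304 = (2926 + 28/4) + 2304 = (2926 + 28*(¼)) + 2304 = (2926 + 7) + 2304 = 2933 + 2304 = 5237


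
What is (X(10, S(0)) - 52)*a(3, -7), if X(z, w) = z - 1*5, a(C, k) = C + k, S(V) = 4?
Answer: 188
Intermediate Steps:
X(z, w) = -5 + z (X(z, w) = z - 5 = -5 + z)
(X(10, S(0)) - 52)*a(3, -7) = ((-5 + 10) - 52)*(3 - 7) = (5 - 52)*(-4) = -47*(-4) = 188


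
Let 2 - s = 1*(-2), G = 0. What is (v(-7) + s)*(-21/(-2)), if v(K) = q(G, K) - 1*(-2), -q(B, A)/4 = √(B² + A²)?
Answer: -231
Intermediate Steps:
q(B, A) = -4*√(A² + B²) (q(B, A) = -4*√(B² + A²) = -4*√(A² + B²))
v(K) = 2 - 4*√(K²) (v(K) = -4*√(K² + 0²) - 1*(-2) = -4*√(K² + 0) + 2 = -4*√(K²) + 2 = 2 - 4*√(K²))
s = 4 (s = 2 - (-2) = 2 - 1*(-2) = 2 + 2 = 4)
(v(-7) + s)*(-21/(-2)) = ((2 - 4*√((-7)²)) + 4)*(-21/(-2)) = ((2 - 4*√49) + 4)*(-21*(-½)) = ((2 - 4*7) + 4)*(21/2) = ((2 - 28) + 4)*(21/2) = (-26 + 4)*(21/2) = -22*21/2 = -231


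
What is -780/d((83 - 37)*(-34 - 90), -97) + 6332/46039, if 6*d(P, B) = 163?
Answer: -214430404/7504357 ≈ -28.574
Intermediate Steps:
d(P, B) = 163/6 (d(P, B) = (⅙)*163 = 163/6)
-780/d((83 - 37)*(-34 - 90), -97) + 6332/46039 = -780/163/6 + 6332/46039 = -780*6/163 + 6332*(1/46039) = -4680/163 + 6332/46039 = -214430404/7504357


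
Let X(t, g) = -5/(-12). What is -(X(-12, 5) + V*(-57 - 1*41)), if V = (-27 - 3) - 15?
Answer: -52925/12 ≈ -4410.4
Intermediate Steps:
V = -45 (V = -30 - 15 = -45)
X(t, g) = 5/12 (X(t, g) = -5*(-1/12) = 5/12)
-(X(-12, 5) + V*(-57 - 1*41)) = -(5/12 - 45*(-57 - 1*41)) = -(5/12 - 45*(-57 - 41)) = -(5/12 - 45*(-98)) = -(5/12 + 4410) = -1*52925/12 = -52925/12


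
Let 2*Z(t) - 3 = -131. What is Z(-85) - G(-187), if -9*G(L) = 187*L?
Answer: -35545/9 ≈ -3949.4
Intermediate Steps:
G(L) = -187*L/9
Z(t) = -64 (Z(t) = 3/2 + (½)*(-131) = 3/2 - 131/2 = -64)
Z(-85) - G(-187) = -64 - (-187)*(-187)/9 = -64 - 1*34969/9 = -64 - 34969/9 = -35545/9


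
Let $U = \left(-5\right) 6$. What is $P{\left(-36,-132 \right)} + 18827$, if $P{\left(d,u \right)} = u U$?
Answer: $22787$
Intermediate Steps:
$U = -30$
$P{\left(d,u \right)} = - 30 u$ ($P{\left(d,u \right)} = u \left(-30\right) = - 30 u$)
$P{\left(-36,-132 \right)} + 18827 = \left(-30\right) \left(-132\right) + 18827 = 3960 + 18827 = 22787$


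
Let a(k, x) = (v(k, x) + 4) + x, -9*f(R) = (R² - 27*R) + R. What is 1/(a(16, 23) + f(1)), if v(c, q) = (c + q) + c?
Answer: 9/763 ≈ 0.011796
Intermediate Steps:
v(c, q) = q + 2*c
f(R) = -R²/9 + 26*R/9 (f(R) = -((R² - 27*R) + R)/9 = -(R² - 26*R)/9 = -R²/9 + 26*R/9)
a(k, x) = 4 + 2*k + 2*x (a(k, x) = ((x + 2*k) + 4) + x = (4 + x + 2*k) + x = 4 + 2*k + 2*x)
1/(a(16, 23) + f(1)) = 1/((4 + 2*16 + 2*23) + (⅑)*1*(26 - 1*1)) = 1/((4 + 32 + 46) + (⅑)*1*(26 - 1)) = 1/(82 + (⅑)*1*25) = 1/(82 + 25/9) = 1/(763/9) = 9/763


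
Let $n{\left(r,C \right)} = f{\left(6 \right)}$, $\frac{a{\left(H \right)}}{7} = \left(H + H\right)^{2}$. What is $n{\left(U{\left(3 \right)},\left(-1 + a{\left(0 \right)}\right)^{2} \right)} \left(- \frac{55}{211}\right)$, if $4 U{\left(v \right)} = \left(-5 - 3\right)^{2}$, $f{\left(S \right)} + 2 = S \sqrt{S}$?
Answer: $\frac{110}{211} - \frac{330 \sqrt{6}}{211} \approx -3.3096$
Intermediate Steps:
$a{\left(H \right)} = 28 H^{2}$ ($a{\left(H \right)} = 7 \left(H + H\right)^{2} = 7 \left(2 H\right)^{2} = 7 \cdot 4 H^{2} = 28 H^{2}$)
$f{\left(S \right)} = -2 + S^{\frac{3}{2}}$ ($f{\left(S \right)} = -2 + S \sqrt{S} = -2 + S^{\frac{3}{2}}$)
$U{\left(v \right)} = 16$ ($U{\left(v \right)} = \frac{\left(-5 - 3\right)^{2}}{4} = \frac{\left(-8\right)^{2}}{4} = \frac{1}{4} \cdot 64 = 16$)
$n{\left(r,C \right)} = -2 + 6 \sqrt{6}$ ($n{\left(r,C \right)} = -2 + 6^{\frac{3}{2}} = -2 + 6 \sqrt{6}$)
$n{\left(U{\left(3 \right)},\left(-1 + a{\left(0 \right)}\right)^{2} \right)} \left(- \frac{55}{211}\right) = \left(-2 + 6 \sqrt{6}\right) \left(- \frac{55}{211}\right) = \frac{110}{211} - \frac{330 \sqrt{6}}{211}$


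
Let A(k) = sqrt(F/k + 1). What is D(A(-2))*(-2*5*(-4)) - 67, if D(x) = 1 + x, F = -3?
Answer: -27 + 20*sqrt(10) ≈ 36.246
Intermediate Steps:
A(k) = sqrt(1 - 3/k) (A(k) = sqrt(-3/k + 1) = sqrt(1 - 3/k))
D(A(-2))*(-2*5*(-4)) - 67 = (1 + sqrt((-3 - 2)/(-2)))*(-2*5*(-4)) - 67 = (1 + sqrt(-1/2*(-5)))*(-10*(-4)) - 67 = (1 + sqrt(5/2))*40 - 67 = (1 + sqrt(10)/2)*40 - 67 = (40 + 20*sqrt(10)) - 67 = -27 + 20*sqrt(10)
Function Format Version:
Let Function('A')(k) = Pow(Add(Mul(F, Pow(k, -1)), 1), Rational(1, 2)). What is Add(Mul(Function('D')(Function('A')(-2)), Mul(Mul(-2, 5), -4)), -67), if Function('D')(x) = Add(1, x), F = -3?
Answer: Add(-27, Mul(20, Pow(10, Rational(1, 2)))) ≈ 36.246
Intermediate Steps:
Function('A')(k) = Pow(Add(1, Mul(-3, Pow(k, -1))), Rational(1, 2)) (Function('A')(k) = Pow(Add(Mul(-3, Pow(k, -1)), 1), Rational(1, 2)) = Pow(Add(1, Mul(-3, Pow(k, -1))), Rational(1, 2)))
Add(Mul(Function('D')(Function('A')(-2)), Mul(Mul(-2, 5), -4)), -67) = Add(Mul(Add(1, Pow(Mul(Pow(-2, -1), Add(-3, -2)), Rational(1, 2))), Mul(Mul(-2, 5), -4)), -67) = Add(Mul(Add(1, Pow(Mul(Rational(-1, 2), -5), Rational(1, 2))), Mul(-10, -4)), -67) = Add(Mul(Add(1, Pow(Rational(5, 2), Rational(1, 2))), 40), -67) = Add(Mul(Add(1, Mul(Rational(1, 2), Pow(10, Rational(1, 2)))), 40), -67) = Add(Add(40, Mul(20, Pow(10, Rational(1, 2)))), -67) = Add(-27, Mul(20, Pow(10, Rational(1, 2))))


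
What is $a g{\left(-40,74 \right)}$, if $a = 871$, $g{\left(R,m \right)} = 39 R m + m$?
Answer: $-100483786$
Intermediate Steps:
$g{\left(R,m \right)} = m + 39 R m$ ($g{\left(R,m \right)} = 39 R m + m = m + 39 R m$)
$a g{\left(-40,74 \right)} = 871 \cdot 74 \left(1 + 39 \left(-40\right)\right) = 871 \cdot 74 \left(1 - 1560\right) = 871 \cdot 74 \left(-1559\right) = 871 \left(-115366\right) = -100483786$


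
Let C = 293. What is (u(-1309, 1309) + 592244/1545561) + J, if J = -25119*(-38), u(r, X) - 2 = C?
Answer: 1475728509581/1545561 ≈ 9.5482e+5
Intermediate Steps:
u(r, X) = 295 (u(r, X) = 2 + 293 = 295)
J = 954522
(u(-1309, 1309) + 592244/1545561) + J = (295 + 592244/1545561) + 954522 = 456532739/1545561 + 954522 = 1475728509581/1545561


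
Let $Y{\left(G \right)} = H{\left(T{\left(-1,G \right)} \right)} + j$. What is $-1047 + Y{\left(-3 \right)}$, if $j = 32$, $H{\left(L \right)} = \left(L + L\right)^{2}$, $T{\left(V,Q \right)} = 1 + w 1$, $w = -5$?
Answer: $-951$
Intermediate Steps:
$T{\left(V,Q \right)} = -4$ ($T{\left(V,Q \right)} = 1 - 5 = -4$)
$H{\left(L \right)} = 4 L^{2}$ ($H{\left(L \right)} = \left(2 L\right)^{2} = 4 L^{2}$)
$Y{\left(G \right)} = 96$ ($Y{\left(G \right)} = 4 \left(-4\right)^{2} + 32 = 4 \cdot 16 + 32 = 64 + 32 = 96$)
$-1047 + Y{\left(-3 \right)} = -1047 + 96 = -951$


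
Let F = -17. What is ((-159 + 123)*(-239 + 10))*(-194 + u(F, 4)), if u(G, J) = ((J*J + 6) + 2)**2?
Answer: 3149208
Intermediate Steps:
u(G, J) = (8 + J**2)**2 (u(G, J) = ((J**2 + 6) + 2)**2 = ((6 + J**2) + 2)**2 = (8 + J**2)**2)
((-159 + 123)*(-239 + 10))*(-194 + u(F, 4)) = ((-159 + 123)*(-239 + 10))*(-194 + (8 + 4**2)**2) = (-36*(-229))*(-194 + (8 + 16)**2) = 8244*(-194 + 24**2) = 8244*(-194 + 576) = 8244*382 = 3149208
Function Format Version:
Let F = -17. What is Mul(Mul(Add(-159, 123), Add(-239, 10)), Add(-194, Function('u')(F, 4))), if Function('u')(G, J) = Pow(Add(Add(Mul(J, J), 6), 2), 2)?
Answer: 3149208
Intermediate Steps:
Function('u')(G, J) = Pow(Add(8, Pow(J, 2)), 2) (Function('u')(G, J) = Pow(Add(Add(Pow(J, 2), 6), 2), 2) = Pow(Add(Add(6, Pow(J, 2)), 2), 2) = Pow(Add(8, Pow(J, 2)), 2))
Mul(Mul(Add(-159, 123), Add(-239, 10)), Add(-194, Function('u')(F, 4))) = Mul(Mul(Add(-159, 123), Add(-239, 10)), Add(-194, Pow(Add(8, Pow(4, 2)), 2))) = Mul(Mul(-36, -229), Add(-194, Pow(Add(8, 16), 2))) = Mul(8244, Add(-194, Pow(24, 2))) = Mul(8244, Add(-194, 576)) = Mul(8244, 382) = 3149208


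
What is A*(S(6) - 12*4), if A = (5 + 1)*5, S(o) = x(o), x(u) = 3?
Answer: -1350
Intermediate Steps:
S(o) = 3
A = 30 (A = 6*5 = 30)
A*(S(6) - 12*4) = 30*(3 - 12*4) = 30*(3 - 48) = 30*(-45) = -1350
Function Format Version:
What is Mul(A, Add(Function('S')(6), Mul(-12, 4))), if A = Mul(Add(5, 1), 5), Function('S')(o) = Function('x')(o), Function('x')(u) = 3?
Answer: -1350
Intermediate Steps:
Function('S')(o) = 3
A = 30 (A = Mul(6, 5) = 30)
Mul(A, Add(Function('S')(6), Mul(-12, 4))) = Mul(30, Add(3, Mul(-12, 4))) = Mul(30, Add(3, -48)) = Mul(30, -45) = -1350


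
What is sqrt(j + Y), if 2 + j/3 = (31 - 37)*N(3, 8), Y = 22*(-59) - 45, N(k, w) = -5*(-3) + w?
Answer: I*sqrt(1763) ≈ 41.988*I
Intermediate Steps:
N(k, w) = 15 + w
Y = -1343 (Y = -1298 - 45 = -1343)
j = -420 (j = -6 + 3*((31 - 37)*(15 + 8)) = -6 + 3*(-6*23) = -6 + 3*(-138) = -6 - 414 = -420)
sqrt(j + Y) = sqrt(-420 - 1343) = sqrt(-1763) = I*sqrt(1763)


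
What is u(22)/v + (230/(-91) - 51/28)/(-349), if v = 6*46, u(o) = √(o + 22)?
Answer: 1583/127036 + √11/138 ≈ 0.036495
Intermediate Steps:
u(o) = √(22 + o)
v = 276
u(22)/v + (230/(-91) - 51/28)/(-349) = √(22 + 22)/276 + (230/(-91) - 51/28)/(-349) = √44*(1/276) + (230*(-1/91) - 51*1/28)*(-1/349) = (2*√11)*(1/276) + (-230/91 - 51/28)*(-1/349) = √11/138 - 1583/364*(-1/349) = √11/138 + 1583/127036 = 1583/127036 + √11/138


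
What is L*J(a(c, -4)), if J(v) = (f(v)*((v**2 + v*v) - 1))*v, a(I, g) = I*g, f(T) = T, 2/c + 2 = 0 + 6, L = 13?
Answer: 364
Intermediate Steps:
c = 1/2 (c = 2/(-2 + (0 + 6)) = 2/(-2 + 6) = 2/4 = 2*(1/4) = 1/2 ≈ 0.50000)
J(v) = v**2*(-1 + 2*v**2) (J(v) = (v*((v**2 + v*v) - 1))*v = (v*((v**2 + v**2) - 1))*v = (v*(2*v**2 - 1))*v = (v*(-1 + 2*v**2))*v = v**2*(-1 + 2*v**2))
L*J(a(c, -4)) = 13*(-((1/2)*(-4))**2 + 2*((1/2)*(-4))**4) = 13*(-1*(-2)**2 + 2*(-2)**4) = 13*(-1*4 + 2*16) = 13*(-4 + 32) = 13*28 = 364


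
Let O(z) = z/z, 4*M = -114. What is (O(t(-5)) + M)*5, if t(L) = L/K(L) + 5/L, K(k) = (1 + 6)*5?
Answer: -275/2 ≈ -137.50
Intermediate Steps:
M = -57/2 (M = (¼)*(-114) = -57/2 ≈ -28.500)
K(k) = 35 (K(k) = 7*5 = 35)
t(L) = 5/L + L/35 (t(L) = L/35 + 5/L = 5/L + L/35)
O(z) = 1
(O(t(-5)) + M)*5 = (1 - 57/2)*5 = -55/2*5 = -275/2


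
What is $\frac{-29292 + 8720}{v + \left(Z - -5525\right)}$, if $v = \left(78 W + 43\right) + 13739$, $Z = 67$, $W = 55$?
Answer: $- \frac{5143}{5916} \approx -0.86934$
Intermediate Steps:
$v = 18072$ ($v = \left(78 \cdot 55 + 43\right) + 13739 = \left(4290 + 43\right) + 13739 = 4333 + 13739 = 18072$)
$\frac{-29292 + 8720}{v + \left(Z - -5525\right)} = \frac{-29292 + 8720}{18072 + \left(67 - -5525\right)} = - \frac{20572}{18072 + \left(67 + 5525\right)} = - \frac{20572}{18072 + 5592} = - \frac{20572}{23664} = \left(-20572\right) \frac{1}{23664} = - \frac{5143}{5916}$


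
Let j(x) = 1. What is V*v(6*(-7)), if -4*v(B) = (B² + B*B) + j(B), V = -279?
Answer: 984591/4 ≈ 2.4615e+5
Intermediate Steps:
v(B) = -¼ - B²/2 (v(B) = -((B² + B*B) + 1)/4 = -((B² + B²) + 1)/4 = -(2*B² + 1)/4 = -(1 + 2*B²)/4 = -¼ - B²/2)
V*v(6*(-7)) = -279*(-¼ - (6*(-7))²/2) = -279*(-¼ - ½*(-42)²) = -279*(-¼ - ½*1764) = -279*(-¼ - 882) = -279*(-3529/4) = 984591/4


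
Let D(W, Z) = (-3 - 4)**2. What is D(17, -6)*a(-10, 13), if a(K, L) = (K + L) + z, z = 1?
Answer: 196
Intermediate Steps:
a(K, L) = 1 + K + L (a(K, L) = (K + L) + 1 = 1 + K + L)
D(W, Z) = 49 (D(W, Z) = (-7)**2 = 49)
D(17, -6)*a(-10, 13) = 49*(1 - 10 + 13) = 49*4 = 196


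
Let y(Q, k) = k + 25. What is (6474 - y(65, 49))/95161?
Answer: 6400/95161 ≈ 0.067254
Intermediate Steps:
y(Q, k) = 25 + k
(6474 - y(65, 49))/95161 = (6474 - (25 + 49))/95161 = (6474 - 1*74)*(1/95161) = (6474 - 74)*(1/95161) = 6400*(1/95161) = 6400/95161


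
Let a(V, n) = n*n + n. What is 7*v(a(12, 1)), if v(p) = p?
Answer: 14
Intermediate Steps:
a(V, n) = n + n² (a(V, n) = n² + n = n + n²)
7*v(a(12, 1)) = 7*(1*(1 + 1)) = 7*(1*2) = 7*2 = 14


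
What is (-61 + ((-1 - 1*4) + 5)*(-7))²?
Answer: 3721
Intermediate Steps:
(-61 + ((-1 - 1*4) + 5)*(-7))² = (-61 + ((-1 - 4) + 5)*(-7))² = (-61 + (-5 + 5)*(-7))² = (-61 + 0*(-7))² = (-61 + 0)² = (-61)² = 3721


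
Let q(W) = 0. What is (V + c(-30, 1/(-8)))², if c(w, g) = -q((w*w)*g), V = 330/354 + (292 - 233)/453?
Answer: 806332816/714332529 ≈ 1.1288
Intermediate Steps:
V = 28396/26727 (V = 330*(1/354) + 59*(1/453) = 55/59 + 59/453 = 28396/26727 ≈ 1.0624)
c(w, g) = 0 (c(w, g) = -1*0 = 0)
(V + c(-30, 1/(-8)))² = (28396/26727 + 0)² = (28396/26727)² = 806332816/714332529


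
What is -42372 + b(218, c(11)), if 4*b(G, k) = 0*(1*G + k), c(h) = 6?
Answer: -42372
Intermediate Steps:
b(G, k) = 0 (b(G, k) = (0*(1*G + k))/4 = (0*(G + k))/4 = (¼)*0 = 0)
-42372 + b(218, c(11)) = -42372 + 0 = -42372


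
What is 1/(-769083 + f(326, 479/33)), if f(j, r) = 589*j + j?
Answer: -1/576743 ≈ -1.7339e-6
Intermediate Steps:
f(j, r) = 590*j
1/(-769083 + f(326, 479/33)) = 1/(-769083 + 590*326) = 1/(-769083 + 192340) = 1/(-576743) = -1/576743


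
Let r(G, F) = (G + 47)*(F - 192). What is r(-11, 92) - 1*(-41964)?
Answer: 38364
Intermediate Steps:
r(G, F) = (-192 + F)*(47 + G) (r(G, F) = (47 + G)*(-192 + F) = (-192 + F)*(47 + G))
r(-11, 92) - 1*(-41964) = (-9024 - 192*(-11) + 47*92 + 92*(-11)) - 1*(-41964) = (-9024 + 2112 + 4324 - 1012) + 41964 = -3600 + 41964 = 38364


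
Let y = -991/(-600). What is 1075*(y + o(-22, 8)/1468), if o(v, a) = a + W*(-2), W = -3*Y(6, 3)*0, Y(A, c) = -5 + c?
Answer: 15690571/8808 ≈ 1781.4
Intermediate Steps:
W = 0 (W = -3*(-5 + 3)*0 = -3*(-2)*0 = 6*0 = 0)
o(v, a) = a (o(v, a) = a + 0*(-2) = a + 0 = a)
y = 991/600 (y = -991*(-1/600) = 991/600 ≈ 1.6517)
1075*(y + o(-22, 8)/1468) = 1075*(991/600 + 8/1468) = 1075*(991/600 + 8*(1/1468)) = 1075*(991/600 + 2/367) = 1075*(364897/220200) = 15690571/8808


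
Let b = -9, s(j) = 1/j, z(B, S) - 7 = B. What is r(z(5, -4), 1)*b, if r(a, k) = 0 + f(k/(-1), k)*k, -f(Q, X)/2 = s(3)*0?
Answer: 0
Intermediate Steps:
z(B, S) = 7 + B
f(Q, X) = 0 (f(Q, X) = -2*0/3 = -2*0 = 0)
r(a, k) = 0 (r(a, k) = 0 + 0*k = 0 + 0 = 0)
r(z(5, -4), 1)*b = 0*(-9) = 0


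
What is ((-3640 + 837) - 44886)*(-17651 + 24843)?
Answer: -342979288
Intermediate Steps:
((-3640 + 837) - 44886)*(-17651 + 24843) = (-2803 - 44886)*7192 = -47689*7192 = -342979288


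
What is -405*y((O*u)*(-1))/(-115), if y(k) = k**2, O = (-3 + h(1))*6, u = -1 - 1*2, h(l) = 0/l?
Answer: 236196/23 ≈ 10269.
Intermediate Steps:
h(l) = 0
u = -3 (u = -1 - 2 = -3)
O = -18 (O = (-3 + 0)*6 = -3*6 = -18)
-405*y((O*u)*(-1))/(-115) = -405*(-18*(-3)*(-1))**2/(-115) = -405*(54*(-1))**2*(-1)/115 = -405*(-54)**2*(-1)/115 = -1180980*(-1)/115 = -405*(-2916/115) = 236196/23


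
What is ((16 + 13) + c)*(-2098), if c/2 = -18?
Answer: 14686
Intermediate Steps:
c = -36 (c = 2*(-18) = -36)
((16 + 13) + c)*(-2098) = ((16 + 13) - 36)*(-2098) = (29 - 36)*(-2098) = -7*(-2098) = 14686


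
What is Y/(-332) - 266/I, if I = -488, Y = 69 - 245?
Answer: 21775/20252 ≈ 1.0752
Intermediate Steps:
Y = -176
Y/(-332) - 266/I = -176/(-332) - 266/(-488) = -176*(-1/332) - 266*(-1/488) = 44/83 + 133/244 = 21775/20252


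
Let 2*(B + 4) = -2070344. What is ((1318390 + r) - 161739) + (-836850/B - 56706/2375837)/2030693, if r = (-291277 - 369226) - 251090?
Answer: 611947263344603300295861/2497152769318441108 ≈ 2.4506e+5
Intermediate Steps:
B = -1035176 (B = -4 + (½)*(-2070344) = -4 - 1035172 = -1035176)
r = -911593 (r = -660503 - 251090 = -911593)
((1318390 + r) - 161739) + (-836850/B - 56706/2375837)/2030693 = ((1318390 - 911593) - 161739) + (-836850/(-1035176) - 56706/2375837)/2030693 = (406797 - 161739) + (-836850*(-1/1035176) - 56706*1/2375837)*(1/2030693) = 245058 + (418425/517588 - 56706/2375837)*(1/2030693) = 245058 + (964759251597/1229704721156)*(1/2030693) = 245058 + 964759251597/2497152769318441108 = 611947263344603300295861/2497152769318441108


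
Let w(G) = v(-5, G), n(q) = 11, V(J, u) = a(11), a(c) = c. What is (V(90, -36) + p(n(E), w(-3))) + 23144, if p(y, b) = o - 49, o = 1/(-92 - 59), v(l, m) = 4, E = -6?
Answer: 3489005/151 ≈ 23106.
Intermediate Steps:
V(J, u) = 11
o = -1/151 (o = 1/(-151) = -1/151 ≈ -0.0066225)
w(G) = 4
p(y, b) = -7400/151 (p(y, b) = -1/151 - 49 = -7400/151)
(V(90, -36) + p(n(E), w(-3))) + 23144 = (11 - 7400/151) + 23144 = -5739/151 + 23144 = 3489005/151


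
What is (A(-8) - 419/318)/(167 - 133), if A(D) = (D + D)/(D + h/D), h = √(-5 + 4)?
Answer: 888413/44296764 - 64*I/69649 ≈ 0.020056 - 0.00091889*I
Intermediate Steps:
h = I (h = √(-1) = I ≈ 1.0*I)
A(D) = 2*D/(D + I/D) (A(D) = (D + D)/(D + I/D) = (2*D)/(D + I/D) = 2*D/(D + I/D))
(A(-8) - 419/318)/(167 - 133) = (2*(-8)²/(I + (-8)²) - 419/318)/(167 - 133) = (2*64/(I + 64) - 419*1/318)/34 = (2*64/(64 + I) - 419/318)/34 = (2*64*((64 - I)/4097) - 419/318)/34 = ((8192/4097 - 128*I/4097) - 419/318)/34 = (888413/1302846 - 128*I/4097)/34 = 888413/44296764 - 64*I/69649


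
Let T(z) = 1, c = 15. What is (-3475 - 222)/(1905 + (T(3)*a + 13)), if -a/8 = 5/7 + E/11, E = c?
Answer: -284669/146406 ≈ -1.9444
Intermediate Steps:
E = 15
a = -1280/77 (a = -8*(5/7 + 15/11) = -8*160/77 = -1280/77 ≈ -16.623)
(-3475 - 222)/(1905 + (T(3)*a + 13)) = (-3475 - 222)/(1905 + (1*(-1280/77) + 13)) = -3697/(1905 + (-1280/77 + 13)) = -3697/(1905 - 279/77) = -3697/146406/77 = -3697*77/146406 = -284669/146406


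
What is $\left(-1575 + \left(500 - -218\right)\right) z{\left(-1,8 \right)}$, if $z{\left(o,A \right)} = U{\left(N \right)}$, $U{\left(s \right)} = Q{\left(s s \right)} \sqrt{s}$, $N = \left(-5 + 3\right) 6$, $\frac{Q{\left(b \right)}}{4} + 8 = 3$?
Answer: $34280 i \sqrt{3} \approx 59375.0 i$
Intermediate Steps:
$Q{\left(b \right)} = -20$ ($Q{\left(b \right)} = -32 + 4 \cdot 3 = -32 + 12 = -20$)
$N = -12$ ($N = \left(-2\right) 6 = -12$)
$U{\left(s \right)} = - 20 \sqrt{s}$
$z{\left(o,A \right)} = - 40 i \sqrt{3}$ ($z{\left(o,A \right)} = - 20 \sqrt{-12} = - 20 \cdot 2 i \sqrt{3} = - 40 i \sqrt{3}$)
$\left(-1575 + \left(500 - -218\right)\right) z{\left(-1,8 \right)} = \left(-1575 + \left(500 - -218\right)\right) \left(- 40 i \sqrt{3}\right) = \left(-1575 + \left(500 + 218\right)\right) \left(- 40 i \sqrt{3}\right) = \left(-1575 + 718\right) \left(- 40 i \sqrt{3}\right) = - 857 \left(- 40 i \sqrt{3}\right) = 34280 i \sqrt{3}$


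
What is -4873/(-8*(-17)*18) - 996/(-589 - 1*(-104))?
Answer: 74803/1187280 ≈ 0.063004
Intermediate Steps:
-4873/(-8*(-17)*18) - 996/(-589 - 1*(-104)) = -4873/(136*18) - 996/(-589 + 104) = -4873/2448 - 996/(-485) = -4873*1/2448 - 996*(-1/485) = -4873/2448 + 996/485 = 74803/1187280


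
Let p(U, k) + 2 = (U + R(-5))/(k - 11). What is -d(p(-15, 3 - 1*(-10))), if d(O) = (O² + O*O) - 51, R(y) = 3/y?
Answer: -3527/25 ≈ -141.08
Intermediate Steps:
p(U, k) = -2 + (-⅗ + U)/(-11 + k) (p(U, k) = -2 + (U + 3/(-5))/(k - 11) = -2 + (U + 3*(-⅕))/(-11 + k) = -2 + (U - ⅗)/(-11 + k) = -2 + (-⅗ + U)/(-11 + k))
d(O) = -51 + 2*O² (d(O) = (O² + O²) - 51 = 2*O² - 51 = -51 + 2*O²)
-d(p(-15, 3 - 1*(-10))) = -(-51 + 2*((107/5 - 15 - 2*(3 - 1*(-10)))/(-11 + (3 - 1*(-10))))²) = -(-51 + 2*((107/5 - 15 - 2*(3 + 10))/(-11 + (3 + 10)))²) = -(-51 + 2*((107/5 - 15 - 2*13)/(-11 + 13))²) = -(-51 + 2*((107/5 - 15 - 26)/2)²) = -(-51 + 2*((½)*(-98/5))²) = -(-51 + 2*(-49/5)²) = -(-51 + 2*(2401/25)) = -(-51 + 4802/25) = -1*3527/25 = -3527/25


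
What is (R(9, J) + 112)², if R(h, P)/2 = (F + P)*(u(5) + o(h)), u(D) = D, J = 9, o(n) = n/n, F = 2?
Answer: 59536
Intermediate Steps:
o(n) = 1
R(h, P) = 24 + 12*P (R(h, P) = 2*((2 + P)*(5 + 1)) = 2*((2 + P)*6) = 2*(12 + 6*P) = 24 + 12*P)
(R(9, J) + 112)² = ((24 + 12*9) + 112)² = ((24 + 108) + 112)² = (132 + 112)² = 244² = 59536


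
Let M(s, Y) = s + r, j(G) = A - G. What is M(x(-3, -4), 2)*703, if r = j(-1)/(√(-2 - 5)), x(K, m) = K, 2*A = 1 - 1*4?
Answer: -2109 + 703*I*√7/14 ≈ -2109.0 + 132.85*I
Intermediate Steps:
A = -3/2 (A = (1 - 1*4)/2 = (1 - 4)/2 = (½)*(-3) = -3/2 ≈ -1.5000)
j(G) = -3/2 - G
r = I*√7/14 (r = (-3/2 - 1*(-1))/(√(-2 - 5)) = (-3/2 + 1)/(√(-7)) = -(-I*√7/7)/2 = -(-1)*I*√7/14 = I*√7/14 ≈ 0.18898*I)
M(s, Y) = s + I*√7/14
M(x(-3, -4), 2)*703 = (-3 + I*√7/14)*703 = -2109 + 703*I*√7/14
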